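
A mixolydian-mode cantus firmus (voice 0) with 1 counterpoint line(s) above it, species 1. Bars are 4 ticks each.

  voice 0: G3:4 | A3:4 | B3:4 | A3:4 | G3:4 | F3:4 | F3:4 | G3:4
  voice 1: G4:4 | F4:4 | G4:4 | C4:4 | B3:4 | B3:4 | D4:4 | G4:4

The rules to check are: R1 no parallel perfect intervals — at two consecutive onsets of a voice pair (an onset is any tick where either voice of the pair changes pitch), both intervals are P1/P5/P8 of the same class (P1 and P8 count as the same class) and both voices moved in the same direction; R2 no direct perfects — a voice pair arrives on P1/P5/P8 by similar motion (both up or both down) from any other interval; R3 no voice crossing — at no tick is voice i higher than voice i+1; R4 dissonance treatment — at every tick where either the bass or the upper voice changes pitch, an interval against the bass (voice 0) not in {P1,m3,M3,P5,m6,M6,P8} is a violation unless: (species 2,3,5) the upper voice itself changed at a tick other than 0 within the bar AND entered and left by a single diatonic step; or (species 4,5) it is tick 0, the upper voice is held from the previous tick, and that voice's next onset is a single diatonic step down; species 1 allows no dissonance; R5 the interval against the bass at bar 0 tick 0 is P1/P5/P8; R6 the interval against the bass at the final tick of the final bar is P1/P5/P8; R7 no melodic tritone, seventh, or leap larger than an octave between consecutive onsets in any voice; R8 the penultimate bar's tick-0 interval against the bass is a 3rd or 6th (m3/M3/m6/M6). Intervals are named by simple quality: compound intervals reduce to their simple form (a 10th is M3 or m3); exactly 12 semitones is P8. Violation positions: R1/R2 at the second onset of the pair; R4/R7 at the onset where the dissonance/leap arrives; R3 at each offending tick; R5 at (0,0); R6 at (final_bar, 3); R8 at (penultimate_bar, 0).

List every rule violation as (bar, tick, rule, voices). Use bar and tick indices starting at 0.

(5, 0, R4, (0, 1))
(7, 0, R2, (0, 1))

bar 0: v0=G3 v1=G4 downbeat P8
bar 1: v0=A3 v1=F4 downbeat m6
bar 2: v0=B3 v1=G4 downbeat m6
bar 3: v0=A3 v1=C4 downbeat m3
bar 4: v0=G3 v1=B3 downbeat M3
bar 5: v0=F3 v1=B3 downbeat TT
bar 6: v0=F3 v1=D4 downbeat M6
bar 7: v0=G3 v1=G4 downbeat P8
  -> R4 @ bar 5 tick 0 v(0, 1): F3/B3 TT untreated
  -> R2 @ bar 7 tick 0 v(0, 1): F3/D4 M6 -> G3/G4 P8 similar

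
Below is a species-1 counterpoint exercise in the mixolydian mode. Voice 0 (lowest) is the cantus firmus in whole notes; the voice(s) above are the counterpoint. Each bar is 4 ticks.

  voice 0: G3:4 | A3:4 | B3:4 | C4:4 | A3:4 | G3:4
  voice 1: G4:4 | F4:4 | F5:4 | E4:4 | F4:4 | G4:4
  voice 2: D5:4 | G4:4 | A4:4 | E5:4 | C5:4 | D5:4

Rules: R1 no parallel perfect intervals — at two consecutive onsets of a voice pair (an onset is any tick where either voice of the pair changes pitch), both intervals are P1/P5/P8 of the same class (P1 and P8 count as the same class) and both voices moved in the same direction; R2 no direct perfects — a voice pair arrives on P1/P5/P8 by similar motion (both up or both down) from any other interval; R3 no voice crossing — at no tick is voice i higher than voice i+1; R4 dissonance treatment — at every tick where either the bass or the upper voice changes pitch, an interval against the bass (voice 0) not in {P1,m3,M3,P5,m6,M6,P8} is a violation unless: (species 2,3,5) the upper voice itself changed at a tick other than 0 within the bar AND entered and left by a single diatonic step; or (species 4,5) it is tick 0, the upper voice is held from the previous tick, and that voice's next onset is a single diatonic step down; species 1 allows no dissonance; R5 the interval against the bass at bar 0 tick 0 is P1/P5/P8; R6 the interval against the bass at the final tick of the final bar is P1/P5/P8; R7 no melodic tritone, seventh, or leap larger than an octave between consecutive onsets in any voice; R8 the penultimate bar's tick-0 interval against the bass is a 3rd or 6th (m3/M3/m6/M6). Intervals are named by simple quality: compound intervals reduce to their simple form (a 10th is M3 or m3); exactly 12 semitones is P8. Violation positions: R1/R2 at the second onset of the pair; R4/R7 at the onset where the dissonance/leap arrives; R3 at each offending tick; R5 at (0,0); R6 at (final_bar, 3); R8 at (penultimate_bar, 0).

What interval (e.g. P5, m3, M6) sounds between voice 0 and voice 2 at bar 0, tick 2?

P5

voice 0=G3 voice 2=D5 -> P5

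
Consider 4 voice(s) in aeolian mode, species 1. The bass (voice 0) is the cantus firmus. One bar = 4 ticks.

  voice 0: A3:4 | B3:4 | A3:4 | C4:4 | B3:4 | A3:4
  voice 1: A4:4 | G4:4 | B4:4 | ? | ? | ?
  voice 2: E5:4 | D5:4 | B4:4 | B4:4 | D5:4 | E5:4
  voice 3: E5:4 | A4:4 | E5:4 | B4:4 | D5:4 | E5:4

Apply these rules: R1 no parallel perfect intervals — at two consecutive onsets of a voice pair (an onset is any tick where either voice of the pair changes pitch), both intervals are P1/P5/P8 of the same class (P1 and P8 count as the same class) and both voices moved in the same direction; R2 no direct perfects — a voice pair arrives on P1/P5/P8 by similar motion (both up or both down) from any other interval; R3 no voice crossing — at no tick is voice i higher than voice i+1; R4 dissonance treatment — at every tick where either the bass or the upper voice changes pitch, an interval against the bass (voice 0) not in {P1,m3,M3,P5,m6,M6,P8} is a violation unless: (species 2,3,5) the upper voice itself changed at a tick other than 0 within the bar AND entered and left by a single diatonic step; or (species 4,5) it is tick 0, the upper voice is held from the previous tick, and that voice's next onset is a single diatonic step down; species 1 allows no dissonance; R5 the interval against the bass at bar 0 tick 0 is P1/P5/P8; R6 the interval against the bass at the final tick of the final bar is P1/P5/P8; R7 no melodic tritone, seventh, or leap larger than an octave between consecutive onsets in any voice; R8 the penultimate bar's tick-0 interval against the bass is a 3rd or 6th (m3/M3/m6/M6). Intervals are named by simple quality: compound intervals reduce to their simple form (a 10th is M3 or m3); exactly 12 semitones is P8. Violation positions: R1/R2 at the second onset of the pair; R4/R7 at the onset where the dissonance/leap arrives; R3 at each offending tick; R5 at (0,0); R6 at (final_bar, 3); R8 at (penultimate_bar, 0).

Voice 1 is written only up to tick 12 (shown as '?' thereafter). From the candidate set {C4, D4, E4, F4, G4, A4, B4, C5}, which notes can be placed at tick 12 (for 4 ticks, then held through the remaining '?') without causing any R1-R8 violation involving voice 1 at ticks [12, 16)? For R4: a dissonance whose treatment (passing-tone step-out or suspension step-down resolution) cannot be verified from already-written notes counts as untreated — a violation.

{A4, G4}

C4: violates R7
D4: violates R4
E4: violates R2
F4: violates R4,R7
G4: legal
A4: legal
B4: violates R4
C5: violates R2,R3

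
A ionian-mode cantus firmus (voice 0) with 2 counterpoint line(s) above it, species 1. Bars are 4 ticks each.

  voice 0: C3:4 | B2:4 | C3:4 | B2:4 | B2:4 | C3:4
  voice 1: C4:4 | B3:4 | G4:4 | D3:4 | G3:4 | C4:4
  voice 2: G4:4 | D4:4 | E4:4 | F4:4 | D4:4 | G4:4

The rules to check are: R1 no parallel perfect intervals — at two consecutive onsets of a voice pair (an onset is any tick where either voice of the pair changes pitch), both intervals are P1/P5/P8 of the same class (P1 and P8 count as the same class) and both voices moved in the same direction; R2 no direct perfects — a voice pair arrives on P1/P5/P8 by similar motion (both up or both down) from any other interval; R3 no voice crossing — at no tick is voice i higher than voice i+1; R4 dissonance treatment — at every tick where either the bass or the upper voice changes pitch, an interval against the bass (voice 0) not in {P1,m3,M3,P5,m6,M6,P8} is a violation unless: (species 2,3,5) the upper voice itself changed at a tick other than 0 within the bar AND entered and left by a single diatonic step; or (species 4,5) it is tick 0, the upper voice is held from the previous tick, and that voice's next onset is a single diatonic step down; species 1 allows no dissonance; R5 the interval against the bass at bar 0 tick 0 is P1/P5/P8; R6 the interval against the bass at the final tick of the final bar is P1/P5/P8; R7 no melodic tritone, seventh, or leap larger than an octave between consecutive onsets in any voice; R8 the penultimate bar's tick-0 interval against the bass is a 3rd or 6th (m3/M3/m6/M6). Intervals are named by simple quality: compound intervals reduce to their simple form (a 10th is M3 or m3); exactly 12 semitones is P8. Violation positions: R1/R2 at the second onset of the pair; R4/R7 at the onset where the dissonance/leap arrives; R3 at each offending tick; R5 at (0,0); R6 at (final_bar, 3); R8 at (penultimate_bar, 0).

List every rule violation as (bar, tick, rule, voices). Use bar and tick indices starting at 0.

bar 0: v0=C3 v1=C4 v2=G4 downbeat P5
bar 1: v0=B2 v1=B3 v2=D4 downbeat m3
bar 2: v0=C3 v1=G4 v2=E4 downbeat M3
bar 3: v0=B2 v1=D3 v2=F4 downbeat TT
bar 4: v0=B2 v1=G3 v2=D4 downbeat m3
bar 5: v0=C3 v1=C4 v2=G4 downbeat P5
  -> R1 @ bar 1 tick 0 v(0, 1): C3/C4 P8 -> B2/B3 P8 similar
  -> R2 @ bar 2 tick 0 v(0, 1): B2/B3 P8 -> C3/G4 P5 similar
  -> R3 @ bar 2 tick 0 v(1, 2): G4 above E4
  -> R3 @ bar 2 tick 1 v(1, 2): G4 above E4
  -> R3 @ bar 2 tick 2 v(1, 2): G4 above E4
  -> R3 @ bar 2 tick 3 v(1, 2): G4 above E4
  -> R4 @ bar 3 tick 0 v(0, 2): B2/F4 TT untreated
  -> R7 @ bar 3 tick 0 v(1,): G4->D3 leap 17st
  -> R1 @ bar 5 tick 0 v(1, 2): G3/D4 P5 -> C4/G4 P5 similar
  -> R2 @ bar 5 tick 0 v(0, 1): B2/G3 m6 -> C3/C4 P8 similar
  -> R2 @ bar 5 tick 0 v(0, 2): B2/D4 m3 -> C3/G4 P5 similar

(1, 0, R1, (0, 1))
(2, 0, R2, (0, 1))
(2, 0, R3, (1, 2))
(2, 1, R3, (1, 2))
(2, 2, R3, (1, 2))
(2, 3, R3, (1, 2))
(3, 0, R4, (0, 2))
(3, 0, R7, (1,))
(5, 0, R1, (1, 2))
(5, 0, R2, (0, 1))
(5, 0, R2, (0, 2))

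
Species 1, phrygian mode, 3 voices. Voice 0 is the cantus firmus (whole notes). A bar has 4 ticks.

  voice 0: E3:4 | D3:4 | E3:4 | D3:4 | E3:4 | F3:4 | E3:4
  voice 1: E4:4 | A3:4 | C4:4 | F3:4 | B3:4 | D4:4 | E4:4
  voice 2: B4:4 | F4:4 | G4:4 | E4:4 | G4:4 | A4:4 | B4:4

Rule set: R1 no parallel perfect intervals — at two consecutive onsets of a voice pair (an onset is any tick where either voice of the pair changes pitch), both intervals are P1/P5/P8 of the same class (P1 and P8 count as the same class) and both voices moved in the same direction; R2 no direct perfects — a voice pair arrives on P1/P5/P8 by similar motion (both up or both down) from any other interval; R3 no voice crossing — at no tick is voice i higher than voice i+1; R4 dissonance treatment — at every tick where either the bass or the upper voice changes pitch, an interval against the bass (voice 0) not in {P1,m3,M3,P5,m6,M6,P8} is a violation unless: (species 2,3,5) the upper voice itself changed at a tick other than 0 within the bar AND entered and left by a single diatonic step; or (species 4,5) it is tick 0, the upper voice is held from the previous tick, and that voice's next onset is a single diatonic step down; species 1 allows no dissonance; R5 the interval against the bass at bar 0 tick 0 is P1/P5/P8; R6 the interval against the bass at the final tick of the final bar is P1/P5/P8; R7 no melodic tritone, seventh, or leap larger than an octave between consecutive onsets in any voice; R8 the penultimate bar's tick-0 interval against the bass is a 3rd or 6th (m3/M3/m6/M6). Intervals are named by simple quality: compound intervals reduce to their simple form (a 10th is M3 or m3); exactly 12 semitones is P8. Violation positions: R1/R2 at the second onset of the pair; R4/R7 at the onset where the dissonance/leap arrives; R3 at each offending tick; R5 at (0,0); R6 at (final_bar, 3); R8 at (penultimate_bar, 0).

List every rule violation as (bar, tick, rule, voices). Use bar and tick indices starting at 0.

bar 0: v0=E3 v1=E4 v2=B4 downbeat P5
bar 1: v0=D3 v1=A3 v2=F4 downbeat m3
bar 2: v0=E3 v1=C4 v2=G4 downbeat m3
bar 3: v0=D3 v1=F3 v2=E4 downbeat M2
bar 4: v0=E3 v1=B3 v2=G4 downbeat m3
bar 5: v0=F3 v1=D4 v2=A4 downbeat M3
bar 6: v0=E3 v1=E4 v2=B4 downbeat P5
  -> R2 @ bar 1 tick 0 v(0, 1): E3/E4 P8 -> D3/A3 P5 similar
  -> R7 @ bar 1 tick 0 v(2,): B4->F4 leap 6st
  -> R2 @ bar 2 tick 0 v(1, 2): A3/F4 m6 -> C4/G4 P5 similar
  -> R4 @ bar 3 tick 0 v(0, 2): D3/E4 M2 untreated
  -> R2 @ bar 4 tick 0 v(0, 1): D3/F3 m3 -> E3/B3 P5 similar
  -> R7 @ bar 4 tick 0 v(1,): F3->B3 leap 6st
  -> R2 @ bar 5 tick 0 v(1, 2): B3/G4 m6 -> D4/A4 P5 similar
  -> R1 @ bar 6 tick 0 v(1, 2): D4/A4 P5 -> E4/B4 P5 similar

(1, 0, R2, (0, 1))
(1, 0, R7, (2,))
(2, 0, R2, (1, 2))
(3, 0, R4, (0, 2))
(4, 0, R2, (0, 1))
(4, 0, R7, (1,))
(5, 0, R2, (1, 2))
(6, 0, R1, (1, 2))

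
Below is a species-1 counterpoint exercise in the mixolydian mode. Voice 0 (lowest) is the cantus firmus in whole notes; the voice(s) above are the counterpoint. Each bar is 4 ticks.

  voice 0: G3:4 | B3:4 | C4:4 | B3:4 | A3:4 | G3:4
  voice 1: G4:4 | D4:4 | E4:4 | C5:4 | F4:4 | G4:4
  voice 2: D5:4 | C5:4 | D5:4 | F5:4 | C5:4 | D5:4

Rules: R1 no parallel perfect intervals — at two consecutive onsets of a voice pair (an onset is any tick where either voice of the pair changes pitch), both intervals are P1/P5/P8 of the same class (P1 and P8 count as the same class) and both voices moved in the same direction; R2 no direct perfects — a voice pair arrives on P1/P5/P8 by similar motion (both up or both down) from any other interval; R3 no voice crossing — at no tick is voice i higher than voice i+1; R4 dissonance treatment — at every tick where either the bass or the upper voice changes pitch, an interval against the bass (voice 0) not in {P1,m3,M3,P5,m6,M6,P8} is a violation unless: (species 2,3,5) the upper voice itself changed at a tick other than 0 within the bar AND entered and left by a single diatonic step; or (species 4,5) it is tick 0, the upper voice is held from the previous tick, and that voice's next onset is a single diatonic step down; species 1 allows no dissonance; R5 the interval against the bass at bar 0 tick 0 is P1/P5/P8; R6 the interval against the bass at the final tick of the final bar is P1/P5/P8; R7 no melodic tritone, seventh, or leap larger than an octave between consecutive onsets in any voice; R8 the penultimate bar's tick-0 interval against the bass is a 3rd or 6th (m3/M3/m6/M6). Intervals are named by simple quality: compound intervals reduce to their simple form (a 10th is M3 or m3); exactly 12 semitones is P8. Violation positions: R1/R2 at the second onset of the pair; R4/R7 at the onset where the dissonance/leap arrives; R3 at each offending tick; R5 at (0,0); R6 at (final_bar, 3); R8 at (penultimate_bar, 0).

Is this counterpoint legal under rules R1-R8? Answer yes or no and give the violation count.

bar 0: v0=G3 v1=G4 v2=D5 (P5)
bar 1: v0=B3 v1=D4 v2=C5 (m2)
bar 2: v0=C4 v1=E4 v2=D5 (M2)
bar 3: v0=B3 v1=C5 v2=F5 (TT)
bar 4: v0=A3 v1=F4 v2=C5 (m3)
bar 5: v0=G3 v1=G4 v2=D5 (P5)
  R4 @ bar1.0: B3/C5 m2 untreated
  R4 @ bar2.0: C4/D5 M2 untreated
  R4 @ bar3.0: B3/C5 m2 untreated
  R4 @ bar3.0: B3/F5 TT untreated
  R2 @ bar4.0: C5/F5 P4 -> F4/C5 P5 similar
  R1 @ bar5.0: F4/C5 P5 -> G4/D5 P5 similar

No (6 violations)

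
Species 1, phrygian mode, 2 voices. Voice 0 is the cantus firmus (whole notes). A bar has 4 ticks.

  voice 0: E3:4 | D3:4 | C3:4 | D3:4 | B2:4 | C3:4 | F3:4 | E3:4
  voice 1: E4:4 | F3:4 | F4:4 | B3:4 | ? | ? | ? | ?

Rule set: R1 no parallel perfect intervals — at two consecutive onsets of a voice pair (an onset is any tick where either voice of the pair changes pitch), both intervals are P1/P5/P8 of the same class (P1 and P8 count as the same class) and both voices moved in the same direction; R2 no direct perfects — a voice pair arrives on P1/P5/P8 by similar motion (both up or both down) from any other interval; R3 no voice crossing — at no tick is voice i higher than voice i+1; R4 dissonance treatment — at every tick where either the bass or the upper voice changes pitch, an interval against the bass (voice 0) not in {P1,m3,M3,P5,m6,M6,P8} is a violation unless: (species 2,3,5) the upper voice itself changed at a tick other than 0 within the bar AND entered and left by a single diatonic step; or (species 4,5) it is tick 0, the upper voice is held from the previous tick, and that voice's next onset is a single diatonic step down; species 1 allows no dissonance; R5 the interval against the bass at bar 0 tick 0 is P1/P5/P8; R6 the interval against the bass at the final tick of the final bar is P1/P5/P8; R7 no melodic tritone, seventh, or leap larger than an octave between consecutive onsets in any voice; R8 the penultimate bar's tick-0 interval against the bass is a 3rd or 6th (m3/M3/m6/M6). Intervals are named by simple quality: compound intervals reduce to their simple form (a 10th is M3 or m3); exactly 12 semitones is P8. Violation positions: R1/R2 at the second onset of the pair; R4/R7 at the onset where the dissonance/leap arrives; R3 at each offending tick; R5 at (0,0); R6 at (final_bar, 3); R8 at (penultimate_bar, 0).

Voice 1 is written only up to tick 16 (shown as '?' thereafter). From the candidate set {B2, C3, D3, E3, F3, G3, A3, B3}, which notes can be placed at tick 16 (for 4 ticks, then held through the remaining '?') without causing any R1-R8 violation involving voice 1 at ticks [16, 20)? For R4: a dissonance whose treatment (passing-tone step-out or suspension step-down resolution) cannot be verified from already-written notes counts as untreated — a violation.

B2: violates R2
C3: violates R4,R7
D3: legal
E3: violates R4
F3: violates R4,R7
G3: legal
A3: violates R4
B3: legal

{B3, D3, G3}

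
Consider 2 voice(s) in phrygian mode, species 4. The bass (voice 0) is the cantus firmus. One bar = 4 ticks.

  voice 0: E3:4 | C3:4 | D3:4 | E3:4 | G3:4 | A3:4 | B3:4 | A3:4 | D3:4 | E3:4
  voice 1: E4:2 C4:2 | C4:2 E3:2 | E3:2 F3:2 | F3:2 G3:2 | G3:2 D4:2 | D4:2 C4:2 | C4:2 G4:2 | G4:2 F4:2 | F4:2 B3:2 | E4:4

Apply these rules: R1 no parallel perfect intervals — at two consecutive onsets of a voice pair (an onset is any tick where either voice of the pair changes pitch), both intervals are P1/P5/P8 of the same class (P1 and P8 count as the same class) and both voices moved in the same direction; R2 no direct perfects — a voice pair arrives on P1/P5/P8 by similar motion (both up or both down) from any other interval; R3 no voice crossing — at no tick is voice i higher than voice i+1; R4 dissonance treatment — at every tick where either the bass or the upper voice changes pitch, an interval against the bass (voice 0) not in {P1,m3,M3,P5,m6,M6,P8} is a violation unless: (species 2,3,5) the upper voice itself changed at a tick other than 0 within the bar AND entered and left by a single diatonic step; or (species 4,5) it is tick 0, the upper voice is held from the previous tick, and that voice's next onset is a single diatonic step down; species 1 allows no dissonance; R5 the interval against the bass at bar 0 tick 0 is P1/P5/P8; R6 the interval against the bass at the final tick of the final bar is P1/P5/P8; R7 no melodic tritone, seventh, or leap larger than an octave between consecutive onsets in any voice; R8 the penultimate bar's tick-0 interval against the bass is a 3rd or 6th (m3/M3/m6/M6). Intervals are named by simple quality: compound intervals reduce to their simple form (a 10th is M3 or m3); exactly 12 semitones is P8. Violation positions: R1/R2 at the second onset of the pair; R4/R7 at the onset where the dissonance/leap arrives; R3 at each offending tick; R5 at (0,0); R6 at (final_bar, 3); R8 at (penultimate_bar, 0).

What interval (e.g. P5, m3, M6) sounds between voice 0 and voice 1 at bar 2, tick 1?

voice 0=D3 voice 1=E3 -> M2

M2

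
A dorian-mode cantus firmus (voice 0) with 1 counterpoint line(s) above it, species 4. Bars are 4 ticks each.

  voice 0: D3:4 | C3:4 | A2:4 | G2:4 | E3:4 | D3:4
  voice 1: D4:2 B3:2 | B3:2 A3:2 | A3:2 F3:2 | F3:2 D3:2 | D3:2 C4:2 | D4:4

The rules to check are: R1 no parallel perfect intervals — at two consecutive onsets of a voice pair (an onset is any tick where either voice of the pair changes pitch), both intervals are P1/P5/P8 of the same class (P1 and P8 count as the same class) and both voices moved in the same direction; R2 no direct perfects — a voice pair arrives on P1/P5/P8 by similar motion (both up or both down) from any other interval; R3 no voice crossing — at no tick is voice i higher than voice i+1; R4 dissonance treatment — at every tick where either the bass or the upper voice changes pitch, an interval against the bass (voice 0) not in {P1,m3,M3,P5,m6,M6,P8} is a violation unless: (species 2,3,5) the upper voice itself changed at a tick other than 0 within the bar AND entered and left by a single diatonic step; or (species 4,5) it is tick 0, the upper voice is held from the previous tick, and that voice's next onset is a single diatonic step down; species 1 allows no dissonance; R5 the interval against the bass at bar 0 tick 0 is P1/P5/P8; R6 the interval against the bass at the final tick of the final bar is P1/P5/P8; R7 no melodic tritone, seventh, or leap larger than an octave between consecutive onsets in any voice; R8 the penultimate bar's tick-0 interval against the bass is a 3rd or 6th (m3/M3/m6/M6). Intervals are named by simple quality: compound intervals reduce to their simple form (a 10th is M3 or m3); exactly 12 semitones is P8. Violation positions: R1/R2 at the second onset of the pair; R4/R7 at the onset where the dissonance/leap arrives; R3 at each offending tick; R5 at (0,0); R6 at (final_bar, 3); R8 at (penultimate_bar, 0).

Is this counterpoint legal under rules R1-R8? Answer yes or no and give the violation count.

bar 0: v0=D3 v1=D4 (P8)
bar 1: v0=C3 v1=B3 (M7)
bar 2: v0=A2 v1=A3 (P8)
bar 3: v0=G2 v1=F3 (m7)
bar 4: v0=E3 v1=D3 (M2)
bar 5: v0=D3 v1=D4 (P8)
  R4 @ bar3.0: G2/F3 m7 untreated
  R3 @ bar4.0: E3 above D3
  R4 @ bar4.0: E3/D3 M2 untreated
  R8 @ bar4.0: penult M2 not 3rd/6th
  R3 @ bar4.1: E3 above D3
  R7 @ bar4.2: D3->C4 leap 10st

No (6 violations)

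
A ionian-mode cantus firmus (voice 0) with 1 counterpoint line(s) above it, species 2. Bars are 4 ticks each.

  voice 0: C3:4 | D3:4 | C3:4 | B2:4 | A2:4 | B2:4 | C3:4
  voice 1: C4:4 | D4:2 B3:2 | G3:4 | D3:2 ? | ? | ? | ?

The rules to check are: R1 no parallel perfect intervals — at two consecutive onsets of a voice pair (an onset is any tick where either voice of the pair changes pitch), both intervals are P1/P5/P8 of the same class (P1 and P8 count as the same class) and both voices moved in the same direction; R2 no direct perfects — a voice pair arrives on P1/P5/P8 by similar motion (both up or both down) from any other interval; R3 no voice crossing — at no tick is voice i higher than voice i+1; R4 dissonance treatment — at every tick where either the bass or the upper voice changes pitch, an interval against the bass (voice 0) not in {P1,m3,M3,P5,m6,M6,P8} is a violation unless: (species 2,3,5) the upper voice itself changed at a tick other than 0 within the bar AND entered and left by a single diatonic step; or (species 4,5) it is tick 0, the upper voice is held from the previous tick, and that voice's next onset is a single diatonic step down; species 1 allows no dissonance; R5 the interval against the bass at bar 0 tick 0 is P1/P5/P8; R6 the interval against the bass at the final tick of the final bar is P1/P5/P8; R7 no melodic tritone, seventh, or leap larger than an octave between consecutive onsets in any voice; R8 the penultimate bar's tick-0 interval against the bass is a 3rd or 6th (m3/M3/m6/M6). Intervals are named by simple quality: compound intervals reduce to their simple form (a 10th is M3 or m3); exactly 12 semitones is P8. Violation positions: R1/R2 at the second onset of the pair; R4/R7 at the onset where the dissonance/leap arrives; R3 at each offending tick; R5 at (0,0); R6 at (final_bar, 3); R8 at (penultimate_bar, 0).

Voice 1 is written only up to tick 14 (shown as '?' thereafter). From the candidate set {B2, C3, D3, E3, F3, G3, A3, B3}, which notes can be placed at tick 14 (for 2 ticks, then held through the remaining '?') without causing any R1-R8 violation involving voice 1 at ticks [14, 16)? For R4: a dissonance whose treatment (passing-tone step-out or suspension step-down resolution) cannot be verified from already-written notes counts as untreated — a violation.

{B2, B3, D3, G3}

B2: legal
C3: violates R4
D3: legal
E3: violates R4
F3: violates R4
G3: legal
A3: violates R4
B3: legal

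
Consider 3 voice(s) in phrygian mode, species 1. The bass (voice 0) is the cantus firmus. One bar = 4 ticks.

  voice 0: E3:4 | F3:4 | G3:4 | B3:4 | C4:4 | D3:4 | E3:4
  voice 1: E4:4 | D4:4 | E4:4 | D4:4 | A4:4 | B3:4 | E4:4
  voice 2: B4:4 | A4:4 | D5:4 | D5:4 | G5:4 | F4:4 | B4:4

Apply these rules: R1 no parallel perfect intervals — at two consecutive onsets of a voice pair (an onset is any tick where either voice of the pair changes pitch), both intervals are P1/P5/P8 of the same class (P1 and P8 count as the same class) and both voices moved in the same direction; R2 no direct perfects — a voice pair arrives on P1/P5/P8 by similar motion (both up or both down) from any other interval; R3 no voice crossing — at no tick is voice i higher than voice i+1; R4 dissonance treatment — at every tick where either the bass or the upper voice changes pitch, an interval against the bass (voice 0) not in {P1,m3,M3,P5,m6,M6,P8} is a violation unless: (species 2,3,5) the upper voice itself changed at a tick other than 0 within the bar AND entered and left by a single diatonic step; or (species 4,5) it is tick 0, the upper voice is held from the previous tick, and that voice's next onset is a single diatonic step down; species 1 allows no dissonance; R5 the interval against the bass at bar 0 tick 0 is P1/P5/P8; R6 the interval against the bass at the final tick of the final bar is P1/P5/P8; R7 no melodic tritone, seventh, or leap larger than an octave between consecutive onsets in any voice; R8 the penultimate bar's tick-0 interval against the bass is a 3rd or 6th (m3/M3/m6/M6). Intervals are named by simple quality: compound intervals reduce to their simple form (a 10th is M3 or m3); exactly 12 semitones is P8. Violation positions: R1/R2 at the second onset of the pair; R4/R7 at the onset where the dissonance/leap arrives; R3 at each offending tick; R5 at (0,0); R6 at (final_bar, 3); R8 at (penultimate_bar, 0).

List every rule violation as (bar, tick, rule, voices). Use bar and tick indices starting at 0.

bar 0: v0=E3 v1=E4 v2=B4 downbeat P5
bar 1: v0=F3 v1=D4 v2=A4 downbeat M3
bar 2: v0=G3 v1=E4 v2=D5 downbeat P5
bar 3: v0=B3 v1=D4 v2=D5 downbeat m3
bar 4: v0=C4 v1=A4 v2=G5 downbeat P5
bar 5: v0=D3 v1=B3 v2=F4 downbeat m3
bar 6: v0=E3 v1=E4 v2=B4 downbeat P5
  -> R1 @ bar 1 tick 0 v(1, 2): E4/B4 P5 -> D4/A4 P5 similar
  -> R2 @ bar 2 tick 0 v(0, 2): F3/A4 M3 -> G3/D5 P5 similar
  -> R2 @ bar 4 tick 0 v(0, 2): B3/D5 m3 -> C4/G5 P5 similar
  -> R7 @ bar 5 tick 0 v(0,): C4->D3 leap 10st
  -> R7 @ bar 5 tick 0 v(1,): A4->B3 leap 10st
  -> R7 @ bar 5 tick 0 v(2,): G5->F4 leap 14st
  -> R2 @ bar 6 tick 0 v(0, 1): D3/B3 M6 -> E3/E4 P8 similar
  -> R2 @ bar 6 tick 0 v(0, 2): D3/F4 m3 -> E3/B4 P5 similar
  -> R2 @ bar 6 tick 0 v(1, 2): B3/F4 TT -> E4/B4 P5 similar
  -> R7 @ bar 6 tick 0 v(2,): F4->B4 leap 6st

(1, 0, R1, (1, 2))
(2, 0, R2, (0, 2))
(4, 0, R2, (0, 2))
(5, 0, R7, (0,))
(5, 0, R7, (1,))
(5, 0, R7, (2,))
(6, 0, R2, (0, 1))
(6, 0, R2, (0, 2))
(6, 0, R2, (1, 2))
(6, 0, R7, (2,))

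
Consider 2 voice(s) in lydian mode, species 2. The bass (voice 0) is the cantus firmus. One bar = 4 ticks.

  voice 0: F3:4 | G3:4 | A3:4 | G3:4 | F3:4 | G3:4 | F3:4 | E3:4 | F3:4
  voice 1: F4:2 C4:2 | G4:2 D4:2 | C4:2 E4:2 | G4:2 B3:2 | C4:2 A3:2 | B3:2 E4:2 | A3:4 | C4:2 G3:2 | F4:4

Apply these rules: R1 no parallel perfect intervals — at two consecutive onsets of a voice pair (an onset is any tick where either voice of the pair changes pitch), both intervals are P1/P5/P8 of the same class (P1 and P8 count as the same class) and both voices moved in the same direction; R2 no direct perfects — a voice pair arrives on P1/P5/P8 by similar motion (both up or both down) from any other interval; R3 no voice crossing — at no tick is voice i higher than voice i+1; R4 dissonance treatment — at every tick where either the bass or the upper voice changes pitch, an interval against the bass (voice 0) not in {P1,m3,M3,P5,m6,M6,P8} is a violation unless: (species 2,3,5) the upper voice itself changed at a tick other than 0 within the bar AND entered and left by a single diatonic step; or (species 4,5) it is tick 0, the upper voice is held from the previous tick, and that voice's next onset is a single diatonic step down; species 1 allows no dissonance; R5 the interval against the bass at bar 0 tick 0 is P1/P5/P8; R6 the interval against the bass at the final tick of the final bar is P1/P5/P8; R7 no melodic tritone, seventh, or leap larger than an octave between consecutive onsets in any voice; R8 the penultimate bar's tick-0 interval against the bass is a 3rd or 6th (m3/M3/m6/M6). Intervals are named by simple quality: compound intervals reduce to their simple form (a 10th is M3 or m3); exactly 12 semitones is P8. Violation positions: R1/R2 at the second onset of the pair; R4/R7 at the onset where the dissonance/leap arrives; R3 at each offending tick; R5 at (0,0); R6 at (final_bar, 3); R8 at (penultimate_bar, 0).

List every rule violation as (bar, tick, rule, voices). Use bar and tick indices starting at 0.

(1, 0, R2, (0, 1))
(8, 0, R2, (0, 1))
(8, 0, R7, (1,))

bar 0: v0=F3 v1=F4 downbeat P8
bar 1: v0=G3 v1=G4 downbeat P8
bar 2: v0=A3 v1=C4 downbeat m3
bar 3: v0=G3 v1=G4 downbeat P8
bar 4: v0=F3 v1=C4 downbeat P5
bar 5: v0=G3 v1=B3 downbeat M3
bar 6: v0=F3 v1=A3 downbeat M3
bar 7: v0=E3 v1=C4 downbeat m6
bar 8: v0=F3 v1=F4 downbeat P8
  -> R2 @ bar 1 tick 0 v(0, 1): F3/C4 P5 -> G3/G4 P8 similar
  -> R2 @ bar 8 tick 0 v(0, 1): E3/G3 m3 -> F3/F4 P8 similar
  -> R7 @ bar 8 tick 0 v(1,): G3->F4 leap 10st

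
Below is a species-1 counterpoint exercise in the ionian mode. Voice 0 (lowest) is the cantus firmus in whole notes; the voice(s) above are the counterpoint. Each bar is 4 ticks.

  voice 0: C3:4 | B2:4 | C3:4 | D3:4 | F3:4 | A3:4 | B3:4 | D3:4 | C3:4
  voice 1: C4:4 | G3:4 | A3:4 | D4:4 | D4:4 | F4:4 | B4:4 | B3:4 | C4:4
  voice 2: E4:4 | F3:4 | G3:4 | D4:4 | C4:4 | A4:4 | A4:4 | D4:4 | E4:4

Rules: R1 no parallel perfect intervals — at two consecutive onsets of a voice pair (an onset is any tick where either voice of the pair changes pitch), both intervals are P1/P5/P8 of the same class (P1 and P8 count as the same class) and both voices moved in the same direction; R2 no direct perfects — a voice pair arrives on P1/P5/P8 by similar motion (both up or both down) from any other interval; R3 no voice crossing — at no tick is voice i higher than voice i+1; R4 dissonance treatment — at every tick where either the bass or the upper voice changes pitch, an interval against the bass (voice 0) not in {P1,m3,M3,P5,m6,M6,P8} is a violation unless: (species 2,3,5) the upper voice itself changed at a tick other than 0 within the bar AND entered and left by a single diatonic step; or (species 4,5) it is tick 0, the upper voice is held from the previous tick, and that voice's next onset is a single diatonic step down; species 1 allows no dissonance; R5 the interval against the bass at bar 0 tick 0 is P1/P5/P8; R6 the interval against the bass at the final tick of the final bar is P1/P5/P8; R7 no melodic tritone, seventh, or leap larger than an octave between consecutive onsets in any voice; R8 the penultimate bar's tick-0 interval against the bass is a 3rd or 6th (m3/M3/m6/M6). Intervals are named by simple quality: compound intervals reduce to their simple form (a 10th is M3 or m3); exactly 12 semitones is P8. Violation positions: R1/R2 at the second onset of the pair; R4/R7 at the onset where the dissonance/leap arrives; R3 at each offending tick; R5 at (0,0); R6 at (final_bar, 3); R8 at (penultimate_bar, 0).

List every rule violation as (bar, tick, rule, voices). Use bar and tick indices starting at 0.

bar 0: v0=C3 v1=C4 v2=E4 downbeat M3
bar 1: v0=B2 v1=G3 v2=F3 downbeat TT
bar 2: v0=C3 v1=A3 v2=G3 downbeat P5
bar 3: v0=D3 v1=D4 v2=D4 downbeat P8
bar 4: v0=F3 v1=D4 v2=C4 downbeat P5
bar 5: v0=A3 v1=F4 v2=A4 downbeat P8
bar 6: v0=B3 v1=B4 v2=A4 downbeat m7
bar 7: v0=D3 v1=B3 v2=D4 downbeat P8
bar 8: v0=C3 v1=C4 v2=E4 downbeat M3
  -> R5 @ bar 0 tick 0 v(0, 2): opens on M3
  -> R3 @ bar 1 tick 0 v(1, 2): G3 above F3
  -> R4 @ bar 1 tick 0 v(0, 2): B2/F3 TT untreated
  -> R7 @ bar 1 tick 0 v(2,): E4->F3 leap 11st
  -> R3 @ bar 1 tick 1 v(1, 2): G3 above F3
  -> R3 @ bar 1 tick 2 v(1, 2): G3 above F3
  -> R3 @ bar 1 tick 3 v(1, 2): G3 above F3
  -> R2 @ bar 2 tick 0 v(0, 2): B2/F3 TT -> C3/G3 P5 similar
  -> R3 @ bar 2 tick 0 v(1, 2): A3 above G3
  -> R3 @ bar 2 tick 1 v(1, 2): A3 above G3
  -> R3 @ bar 2 tick 2 v(1, 2): A3 above G3
  -> R3 @ bar 2 tick 3 v(1, 2): A3 above G3
  -> R2 @ bar 3 tick 0 v(0, 1): C3/A3 M6 -> D3/D4 P8 similar
  -> R2 @ bar 3 tick 0 v(0, 2): C3/G3 P5 -> D3/D4 P8 similar
  -> R2 @ bar 3 tick 0 v(1, 2): A3/G3 M2 -> D4/D4 P1 similar
  -> R3 @ bar 4 tick 0 v(1, 2): D4 above C4
  -> R3 @ bar 4 tick 1 v(1, 2): D4 above C4
  -> R3 @ bar 4 tick 2 v(1, 2): D4 above C4
  -> R3 @ bar 4 tick 3 v(1, 2): D4 above C4
  -> R2 @ bar 5 tick 0 v(0, 2): F3/C4 P5 -> A3/A4 P8 similar
  -> R2 @ bar 6 tick 0 v(0, 1): A3/F4 m6 -> B3/B4 P8 similar
  -> R3 @ bar 6 tick 0 v(1, 2): B4 above A4
  -> R4 @ bar 6 tick 0 v(0, 2): B3/A4 m7 untreated
  -> R7 @ bar 6 tick 0 v(1,): F4->B4 leap 6st
  -> R3 @ bar 6 tick 1 v(1, 2): B4 above A4
  -> R3 @ bar 6 tick 2 v(1, 2): B4 above A4
  -> R3 @ bar 6 tick 3 v(1, 2): B4 above A4
  -> R2 @ bar 7 tick 0 v(0, 2): B3/A4 m7 -> D3/D4 P8 similar
  -> R8 @ bar 7 tick 0 v(0, 2): penult P8 not 3rd/6th
  -> R6 @ bar 8 tick 3 v(0, 2): closes on M3

(0, 0, R5, (0, 2))
(1, 0, R3, (1, 2))
(1, 0, R4, (0, 2))
(1, 0, R7, (2,))
(1, 1, R3, (1, 2))
(1, 2, R3, (1, 2))
(1, 3, R3, (1, 2))
(2, 0, R2, (0, 2))
(2, 0, R3, (1, 2))
(2, 1, R3, (1, 2))
(2, 2, R3, (1, 2))
(2, 3, R3, (1, 2))
(3, 0, R2, (0, 1))
(3, 0, R2, (0, 2))
(3, 0, R2, (1, 2))
(4, 0, R3, (1, 2))
(4, 1, R3, (1, 2))
(4, 2, R3, (1, 2))
(4, 3, R3, (1, 2))
(5, 0, R2, (0, 2))
(6, 0, R2, (0, 1))
(6, 0, R3, (1, 2))
(6, 0, R4, (0, 2))
(6, 0, R7, (1,))
(6, 1, R3, (1, 2))
(6, 2, R3, (1, 2))
(6, 3, R3, (1, 2))
(7, 0, R2, (0, 2))
(7, 0, R8, (0, 2))
(8, 3, R6, (0, 2))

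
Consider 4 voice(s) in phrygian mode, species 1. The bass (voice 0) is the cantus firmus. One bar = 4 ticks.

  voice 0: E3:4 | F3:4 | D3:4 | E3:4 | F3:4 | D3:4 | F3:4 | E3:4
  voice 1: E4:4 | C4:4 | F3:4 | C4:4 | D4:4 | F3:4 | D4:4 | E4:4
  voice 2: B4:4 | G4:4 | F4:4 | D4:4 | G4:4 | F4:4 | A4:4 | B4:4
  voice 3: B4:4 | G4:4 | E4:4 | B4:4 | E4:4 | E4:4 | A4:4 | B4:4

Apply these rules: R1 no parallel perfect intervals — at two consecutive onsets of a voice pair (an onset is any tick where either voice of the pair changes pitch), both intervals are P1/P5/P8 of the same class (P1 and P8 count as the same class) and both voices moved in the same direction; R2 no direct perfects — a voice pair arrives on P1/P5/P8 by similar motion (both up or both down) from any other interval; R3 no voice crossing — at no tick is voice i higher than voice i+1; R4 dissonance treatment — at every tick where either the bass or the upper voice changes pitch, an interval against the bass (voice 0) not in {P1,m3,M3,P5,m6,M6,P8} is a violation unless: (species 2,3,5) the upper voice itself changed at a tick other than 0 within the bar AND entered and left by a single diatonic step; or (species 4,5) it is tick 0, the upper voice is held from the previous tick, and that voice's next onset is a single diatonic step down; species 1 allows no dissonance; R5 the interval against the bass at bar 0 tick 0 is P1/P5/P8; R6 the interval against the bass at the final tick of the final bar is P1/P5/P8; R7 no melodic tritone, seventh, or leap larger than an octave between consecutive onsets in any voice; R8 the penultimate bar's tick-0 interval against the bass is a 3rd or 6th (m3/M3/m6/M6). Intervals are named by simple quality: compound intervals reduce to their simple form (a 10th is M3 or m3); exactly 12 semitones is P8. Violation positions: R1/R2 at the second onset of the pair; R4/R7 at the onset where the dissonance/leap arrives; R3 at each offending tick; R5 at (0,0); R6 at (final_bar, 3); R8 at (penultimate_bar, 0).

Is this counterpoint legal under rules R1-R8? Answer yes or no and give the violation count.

No (31 violations)

bar 0: v0=E3 v1=E4 v2=B4 v3=B4 (P5)
bar 1: v0=F3 v1=C4 v2=G4 v3=G4 (M2)
bar 2: v0=D3 v1=F3 v2=F4 v3=E4 (M2)
bar 3: v0=E3 v1=C4 v2=D4 v3=B4 (P5)
bar 4: v0=F3 v1=D4 v2=G4 v3=E4 (M7)
bar 5: v0=D3 v1=F3 v2=F4 v3=E4 (M2)
bar 6: v0=F3 v1=D4 v2=A4 v3=A4 (M3)
bar 7: v0=E3 v1=E4 v2=B4 v3=B4 (P5)
  R1 @ bar1.0: E4/B4 P5 -> C4/G4 P5 similar
  R1 @ bar1.0: E4/B4 P5 -> C4/G4 P5 similar
  R1 @ bar1.0: B4/B4 P1 -> G4/G4 P1 similar
  R4 @ bar1.0: F3/G4 M2 untreated
  R4 @ bar1.0: F3/G4 M2 untreated
  R2 @ bar2.0: C4/G4 P5 -> F3/F4 P8 similar
  R3 @ bar2.0: F4 above E4
  R4 @ bar2.0: D3/E4 M2 untreated
  R3 @ bar2.1: F4 above E4
  R3 @ bar2.2: F4 above E4
  R3 @ bar2.3: F4 above E4
  R2 @ bar3.0: D3/E4 M2 -> E3/B4 P5 similar
  R4 @ bar3.0: E3/D4 m7 untreated
  R3 @ bar4.0: G4 above E4
  R4 @ bar4.0: F3/G4 M2 untreated
  R4 @ bar4.0: F3/E4 M7 untreated
  R3 @ bar4.1: G4 above E4
  R3 @ bar4.2: G4 above E4
  R3 @ bar4.3: G4 above E4
  R2 @ bar5.0: D4/G4 P4 -> F3/F4 P8 similar
  R3 @ bar5.0: F4 above E4
  R4 @ bar5.0: D3/E4 M2 untreated
  R3 @ bar5.1: F4 above E4
  R3 @ bar5.2: F4 above E4
  R3 @ bar5.3: F4 above E4
  R2 @ bar6.0: F3/F4 P8 -> D4/A4 P5 similar
  R2 @ bar6.0: F3/E4 M7 -> D4/A4 P5 similar
  R2 @ bar6.0: F4/E4 m2 -> A4/A4 P1 similar
  R1 @ bar7.0: D4/A4 P5 -> E4/B4 P5 similar
  R1 @ bar7.0: D4/A4 P5 -> E4/B4 P5 similar
  R1 @ bar7.0: A4/A4 P1 -> B4/B4 P1 similar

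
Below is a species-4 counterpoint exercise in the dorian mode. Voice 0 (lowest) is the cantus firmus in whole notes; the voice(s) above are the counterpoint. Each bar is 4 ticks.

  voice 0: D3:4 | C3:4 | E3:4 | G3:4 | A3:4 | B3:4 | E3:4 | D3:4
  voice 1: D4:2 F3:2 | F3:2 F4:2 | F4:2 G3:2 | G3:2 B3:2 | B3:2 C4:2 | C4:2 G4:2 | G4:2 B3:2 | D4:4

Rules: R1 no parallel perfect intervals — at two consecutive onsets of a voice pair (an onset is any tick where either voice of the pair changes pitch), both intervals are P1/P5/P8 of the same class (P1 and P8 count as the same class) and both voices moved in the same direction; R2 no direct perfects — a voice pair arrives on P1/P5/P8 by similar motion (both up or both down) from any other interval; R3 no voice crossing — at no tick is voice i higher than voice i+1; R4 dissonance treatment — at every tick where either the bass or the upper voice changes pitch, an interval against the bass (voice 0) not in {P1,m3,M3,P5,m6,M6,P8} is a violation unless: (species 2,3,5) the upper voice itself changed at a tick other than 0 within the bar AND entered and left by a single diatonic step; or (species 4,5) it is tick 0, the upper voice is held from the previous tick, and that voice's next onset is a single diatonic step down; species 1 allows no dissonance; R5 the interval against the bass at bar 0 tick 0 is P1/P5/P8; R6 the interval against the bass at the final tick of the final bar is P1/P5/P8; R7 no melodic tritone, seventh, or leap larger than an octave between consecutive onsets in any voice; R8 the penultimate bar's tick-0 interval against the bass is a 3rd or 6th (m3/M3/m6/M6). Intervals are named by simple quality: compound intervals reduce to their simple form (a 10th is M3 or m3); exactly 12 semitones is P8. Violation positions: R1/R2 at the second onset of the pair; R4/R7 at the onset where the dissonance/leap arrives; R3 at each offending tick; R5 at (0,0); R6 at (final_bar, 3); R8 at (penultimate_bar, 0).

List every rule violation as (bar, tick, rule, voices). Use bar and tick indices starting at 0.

(1, 0, R4, (0, 1))
(1, 2, R4, (0, 1))
(2, 0, R4, (0, 1))
(2, 2, R7, (1,))
(4, 0, R4, (0, 1))
(5, 0, R4, (0, 1))

bar 0: v0=D3 v1=D4 downbeat P8
bar 1: v0=C3 v1=F3 downbeat P4
bar 2: v0=E3 v1=F4 downbeat m2
bar 3: v0=G3 v1=G3 downbeat P1
bar 4: v0=A3 v1=B3 downbeat M2
bar 5: v0=B3 v1=C4 downbeat m2
bar 6: v0=E3 v1=G4 downbeat m3
bar 7: v0=D3 v1=D4 downbeat P8
  -> R4 @ bar 1 tick 0 v(0, 1): C3/F3 P4 untreated
  -> R4 @ bar 1 tick 2 v(0, 1): C3/F4 P4 untreated
  -> R4 @ bar 2 tick 0 v(0, 1): E3/F4 m2 untreated
  -> R7 @ bar 2 tick 2 v(1,): F4->G3 leap 10st
  -> R4 @ bar 4 tick 0 v(0, 1): A3/B3 M2 untreated
  -> R4 @ bar 5 tick 0 v(0, 1): B3/C4 m2 untreated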